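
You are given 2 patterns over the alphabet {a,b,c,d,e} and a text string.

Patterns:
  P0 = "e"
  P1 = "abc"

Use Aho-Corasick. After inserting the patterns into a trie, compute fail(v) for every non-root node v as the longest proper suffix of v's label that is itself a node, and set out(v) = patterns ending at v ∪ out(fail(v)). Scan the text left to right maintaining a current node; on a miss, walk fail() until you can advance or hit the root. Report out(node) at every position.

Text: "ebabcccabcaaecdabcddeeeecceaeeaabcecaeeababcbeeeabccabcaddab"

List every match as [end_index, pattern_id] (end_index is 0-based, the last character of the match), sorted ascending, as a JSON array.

Construct AC machine:
Trie (insert patterns):
  0='ε' goto a→2 e→1
  1='e' goto ·  ←P0
  2='a' goto b→3
  3='ab' goto c→4
  4='abc' goto ·  ←P1

Failure links (BFS by depth):
  fail(1) 'e': from fail(0)=0 chase 'e': 0 ⇒ 0;  out={0}∪out(0)={0}
  fail(2) 'a': from fail(0)=0 chase 'a': 0 ⇒ 0;  out=∅∪out(0)=∅
  fail(3) 'ab': from fail(2)=0 chase 'b': 0 ⇒ 0;  out=∅∪out(0)=∅
  fail(4) 'abc': from fail(3)=0 chase 'c': 0 ⇒ 0;  out={1}∪out(0)={1}

Text stream:
i=0 'e': node 0→1  → match P0@[0:0]
i=1 'b': node 1→0 ·f
i=2 'a': node 0→2
i=3 'b': node 2→3
i=4 'c': node 3→4  → match P1@[2:4]
i=5 'c': node 4→0 ·f
i=6 'c': node 0→0
i=7 'a': node 0→2
i=8 'b': node 2→3
i=9 'c': node 3→4  → match P1@[7:9]
i=10 'a': node 4→2 ·f
i=11 'a': node 2→2 ·f
i=12 'e': node 2→1 ·f  → match P0@[12:12]
i=13 'c': node 1→0 ·f
i=14 'd': node 0→0
i=15 'a': node 0→2
i=16 'b': node 2→3
i=17 'c': node 3→4  → match P1@[15:17]
i=18 'd': node 4→0 ·f
i=19 'd': node 0→0
i=20 'e': node 0→1  → match P0@[20:20]
i=21 'e': node 1→1 ·f  → match P0@[21:21]
i=22 'e': node 1→1 ·f  → match P0@[22:22]
i=23 'e': node 1→1 ·f  → match P0@[23:23]
i=24 'c': node 1→0 ·f
i=25 'c': node 0→0
i=26 'e': node 0→1  → match P0@[26:26]
i=27 'a': node 1→2 ·f
i=28 'e': node 2→1 ·f  → match P0@[28:28]
i=29 'e': node 1→1 ·f  → match P0@[29:29]
i=30 'a': node 1→2 ·f
i=31 'a': node 2→2 ·f
i=32 'b': node 2→3
i=33 'c': node 3→4  → match P1@[31:33]
i=34 'e': node 4→1 ·f  → match P0@[34:34]
i=35 'c': node 1→0 ·f
i=36 'a': node 0→2
i=37 'e': node 2→1 ·f  → match P0@[37:37]
i=38 'e': node 1→1 ·f  → match P0@[38:38]
i=39 'a': node 1→2 ·f
i=40 'b': node 2→3
i=41 'a': node 3→2 ·f
i=42 'b': node 2→3
i=43 'c': node 3→4  → match P1@[41:43]
i=44 'b': node 4→0 ·f
i=45 'e': node 0→1  → match P0@[45:45]
i=46 'e': node 1→1 ·f  → match P0@[46:46]
i=47 'e': node 1→1 ·f  → match P0@[47:47]
i=48 'a': node 1→2 ·f
i=49 'b': node 2→3
i=50 'c': node 3→4  → match P1@[48:50]
i=51 'c': node 4→0 ·f
i=52 'a': node 0→2
i=53 'b': node 2→3
i=54 'c': node 3→4  → match P1@[52:54]
i=55 'a': node 4→2 ·f
i=56 'd': node 2→0 ·f
i=57 'd': node 0→0
i=58 'a': node 0→2
i=59 'b': node 2→3

All matches (sorted): [[0,0],[4,1],[9,1],[12,0],[17,1],[20,0],[21,0],[22,0],[23,0],[26,0],[28,0],[29,0],[33,1],[34,0],[37,0],[38,0],[43,1],[45,0],[46,0],[47,0],[50,1],[54,1]]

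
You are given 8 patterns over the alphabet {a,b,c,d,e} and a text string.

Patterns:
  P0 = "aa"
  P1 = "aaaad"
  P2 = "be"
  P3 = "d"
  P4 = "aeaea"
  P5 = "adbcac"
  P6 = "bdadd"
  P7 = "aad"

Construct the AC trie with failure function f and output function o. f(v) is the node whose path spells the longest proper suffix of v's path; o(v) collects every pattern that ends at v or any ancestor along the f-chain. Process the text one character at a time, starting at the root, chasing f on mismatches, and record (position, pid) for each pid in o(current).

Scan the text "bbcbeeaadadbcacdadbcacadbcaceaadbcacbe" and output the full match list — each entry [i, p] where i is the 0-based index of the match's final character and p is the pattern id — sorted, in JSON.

Build:
Trie nodes:
  0='ε' goto a→1 b→6 d→8
  1='a' goto a→2 d→13 e→9
  2='aa' goto a→3 d→22  [P0 ends]
  3='aaa' goto a→4
  4='aaaa' goto d→5
  5='aaaad' goto ·  [P1 ends]
  6='b' goto d→18 e→7
  7='be' goto ·  [P2 ends]
  8='d' goto ·  [P3 ends]
  9='ae' goto a→10
  10='aea' goto e→11
  11='aeae' goto a→12
  12='aeaea' goto ·  [P4 ends]
  13='ad' goto b→14
  14='adb' goto c→15
  15='adbc' goto a→16
  16='adbca' goto c→17
  17='adbcac' goto ·  [P5 ends]
  18='bd' goto a→19
  19='bda' goto d→20
  20='bdad' goto d→21
  21='bdadd' goto ·  [P6 ends]
  22='aad' goto ·  [P7 ends]

Failure links (BFS by depth):
  n1('a'): parent n0 fail=0; on 'a' 0 → fail=0;  out ∅∪∅=∅
  n6('b'): parent n0 fail=0; on 'b' 0 → fail=0;  out ∅∪∅=∅
  n8('d'): parent n0 fail=0; on 'd' 0 → fail=0;  out {3}∪∅={3}
  n2('aa'): parent n1 fail=0; on 'a' 0 → fail=1;  out {0}∪∅={0}
  n7('be'): parent n6 fail=0; on 'e' 0 → fail=0;  out {2}∪∅={2}
  n9('ae'): parent n1 fail=0; on 'e' 0 → fail=0;  out ∅∪∅=∅
  n13('ad'): parent n1 fail=0; on 'd' 0 → fail=8;  out ∅∪{3}={3}
  n18('bd'): parent n6 fail=0; on 'd' 0 → fail=8;  out ∅∪{3}={3}
  n3('aaa'): parent n2 fail=1; on 'a' 1 → fail=2;  out ∅∪{0}={0}
  n10('aea'): parent n9 fail=0; on 'a' 0 → fail=1;  out ∅∪∅=∅
  n14('adb'): parent n13 fail=8; on 'b' 8→0 → fail=6;  out ∅∪∅=∅
  n19('bda'): parent n18 fail=8; on 'a' 8→0 → fail=1;  out ∅∪∅=∅
  n22('aad'): parent n2 fail=1; on 'd' 1 → fail=13;  out {7}∪{3}={3,7}
  n4('aaaa'): parent n3 fail=2; on 'a' 2 → fail=3;  out ∅∪{0}={0}
  n11('aeae'): parent n10 fail=1; on 'e' 1 → fail=9;  out ∅∪∅=∅
  n15('adbc'): parent n14 fail=6; on 'c' 6→0 → fail=0;  out ∅∪∅=∅
  n20('bdad'): parent n19 fail=1; on 'd' 1 → fail=13;  out ∅∪{3}={3}
  n5('aaaad'): parent n4 fail=3; on 'd' 3→2 → fail=22;  out {1}∪{3,7}={1,3,7}
  n12('aeaea'): parent n11 fail=9; on 'a' 9 → fail=10;  out {4}∪∅={4}
  n16('adbca'): parent n15 fail=0; on 'a' 0 → fail=1;  out ∅∪∅=∅
  n21('bdadd'): parent n20 fail=13; on 'd' 13→8→0 → fail=8;  out {6}∪{3}={3,6}
  n17('adbcac'): parent n16 fail=1; on 'c' 1→0 → fail=0;  out {5}∪∅={5}

Run:
pos 0 'b': at 6
pos 1 'b': at 6 ·f
pos 2 'c': at 0 ·f
pos 3 'b': at 6
pos 4 'e': at 7  → match P2@[3:4]
pos 5 'e': at 0 ·f
pos 6 'a': at 1
pos 7 'a': at 2  → match P0@[6:7]
pos 8 'd': at 22  → match P3@[8:8],P7@[6:8]
pos 9 'a': at 1 ·f
pos 10 'd': at 13  → match P3@[10:10]
pos 11 'b': at 14
pos 12 'c': at 15
pos 13 'a': at 16
pos 14 'c': at 17  → match P5@[9:14]
pos 15 'd': at 8 ·f  → match P3@[15:15]
pos 16 'a': at 1 ·f
pos 17 'd': at 13  → match P3@[17:17]
pos 18 'b': at 14
pos 19 'c': at 15
pos 20 'a': at 16
pos 21 'c': at 17  → match P5@[16:21]
pos 22 'a': at 1 ·f
pos 23 'd': at 13  → match P3@[23:23]
pos 24 'b': at 14
pos 25 'c': at 15
pos 26 'a': at 16
pos 27 'c': at 17  → match P5@[22:27]
pos 28 'e': at 0 ·f
pos 29 'a': at 1
pos 30 'a': at 2  → match P0@[29:30]
pos 31 'd': at 22  → match P3@[31:31],P7@[29:31]
pos 32 'b': at 14 ·f
pos 33 'c': at 15
pos 34 'a': at 16
pos 35 'c': at 17  → match P5@[30:35]
pos 36 'b': at 6 ·f
pos 37 'e': at 7  → match P2@[36:37]

All matches (sorted): [[4,2],[7,0],[8,3],[8,7],[10,3],[14,5],[15,3],[17,3],[21,5],[23,3],[27,5],[30,0],[31,3],[31,7],[35,5],[37,2]]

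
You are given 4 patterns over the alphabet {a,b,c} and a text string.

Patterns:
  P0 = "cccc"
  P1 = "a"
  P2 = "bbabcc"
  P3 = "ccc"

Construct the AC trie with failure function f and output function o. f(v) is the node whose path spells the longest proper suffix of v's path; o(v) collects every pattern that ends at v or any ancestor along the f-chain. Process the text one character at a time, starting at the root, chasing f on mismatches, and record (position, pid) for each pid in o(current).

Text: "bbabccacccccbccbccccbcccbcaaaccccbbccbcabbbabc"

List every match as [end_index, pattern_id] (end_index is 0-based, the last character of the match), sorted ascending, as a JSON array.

Build automaton:
Trie (insert patterns):
  n0 'ε': a→5 b→6 c→1
  n1 'c': c→2
  n2 'cc': c→3
  n3 'ccc': c→4  ←P3
  n4 'cccc': ·  ←P0
  n5 'a': ·  ←P1
  n6 'b': b→7
  n7 'bb': a→8
  n8 'bba': b→9
  n9 'bbab': c→10
  n10 'bbabc': c→11
  n11 'bbabcc': ·  ←P2

BFS fail/out derivation:
  fail(1) 'c': from fail(0)=0 chase 'c': 0 ⇒ 0;  out=∅∪out(0)=∅
  fail(5) 'a': from fail(0)=0 chase 'a': 0 ⇒ 0;  out={1}∪out(0)={1}
  fail(6) 'b': from fail(0)=0 chase 'b': 0 ⇒ 0;  out=∅∪out(0)=∅
  fail(2) 'cc': from fail(1)=0 chase 'c': 0 ⇒ 1;  out=∅∪out(1)=∅
  fail(7) 'bb': from fail(6)=0 chase 'b': 0 ⇒ 6;  out=∅∪out(6)=∅
  fail(3) 'ccc': from fail(2)=1 chase 'c': 1 ⇒ 2;  out={3}∪out(2)={3}
  fail(8) 'bba': from fail(7)=6 chase 'a': 6→0 ⇒ 5;  out=∅∪out(5)={1}
  fail(4) 'cccc': from fail(3)=2 chase 'c': 2 ⇒ 3;  out={0}∪out(3)={0,3}
  fail(9) 'bbab': from fail(8)=5 chase 'b': 5→0 ⇒ 6;  out=∅∪out(6)=∅
  fail(10) 'bbabc': from fail(9)=6 chase 'c': 6→0 ⇒ 1;  out=∅∪out(1)=∅
  fail(11) 'bbabcc': from fail(10)=1 chase 'c': 1 ⇒ 2;  out={2}∪out(2)={2}

Run:
i=0 'b': node 0→6
i=1 'b': node 6→7
i=2 'a': node 7→8  ** P1@[2:2]
i=3 'b': node 8→9
i=4 'c': node 9→10
i=5 'c': node 10→11  ** P2@[0:5]
i=6 'a': node 11→5 ·f  ** P1@[6:6]
i=7 'c': node 5→1 ·f
i=8 'c': node 1→2
i=9 'c': node 2→3  ** P3@[7:9]
i=10 'c': node 3→4  ** P0@[7:10],P3@[8:10]
i=11 'c': node 4→4 ·f  ** P0@[8:11],P3@[9:11]
i=12 'b': node 4→6 ·f
i=13 'c': node 6→1 ·f
i=14 'c': node 1→2
i=15 'b': node 2→6 ·f
i=16 'c': node 6→1 ·f
i=17 'c': node 1→2
i=18 'c': node 2→3  ** P3@[16:18]
i=19 'c': node 3→4  ** P0@[16:19],P3@[17:19]
i=20 'b': node 4→6 ·f
i=21 'c': node 6→1 ·f
i=22 'c': node 1→2
i=23 'c': node 2→3  ** P3@[21:23]
i=24 'b': node 3→6 ·f
i=25 'c': node 6→1 ·f
i=26 'a': node 1→5 ·f  ** P1@[26:26]
i=27 'a': node 5→5 ·f  ** P1@[27:27]
i=28 'a': node 5→5 ·f  ** P1@[28:28]
i=29 'c': node 5→1 ·f
i=30 'c': node 1→2
i=31 'c': node 2→3  ** P3@[29:31]
i=32 'c': node 3→4  ** P0@[29:32],P3@[30:32]
i=33 'b': node 4→6 ·f
i=34 'b': node 6→7
i=35 'c': node 7→1 ·f
i=36 'c': node 1→2
i=37 'b': node 2→6 ·f
i=38 'c': node 6→1 ·f
i=39 'a': node 1→5 ·f  ** P1@[39:39]
i=40 'b': node 5→6 ·f
i=41 'b': node 6→7
i=42 'b': node 7→7 ·f
i=43 'a': node 7→8  ** P1@[43:43]
i=44 'b': node 8→9
i=45 'c': node 9→10

Result: [[2,1],[5,2],[6,1],[9,3],[10,0],[10,3],[11,0],[11,3],[18,3],[19,0],[19,3],[23,3],[26,1],[27,1],[28,1],[31,3],[32,0],[32,3],[39,1],[43,1]]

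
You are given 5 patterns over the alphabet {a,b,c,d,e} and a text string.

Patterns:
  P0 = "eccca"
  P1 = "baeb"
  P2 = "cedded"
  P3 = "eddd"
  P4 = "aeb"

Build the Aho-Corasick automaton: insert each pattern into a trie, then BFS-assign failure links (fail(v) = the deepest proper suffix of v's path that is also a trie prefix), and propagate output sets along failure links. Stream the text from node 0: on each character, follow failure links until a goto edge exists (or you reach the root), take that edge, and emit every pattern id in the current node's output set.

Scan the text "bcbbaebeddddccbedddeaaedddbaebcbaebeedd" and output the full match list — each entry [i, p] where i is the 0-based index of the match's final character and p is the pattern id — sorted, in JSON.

Build automaton:
Trie (insert patterns):
  n0 'ε': a→19 b→6 c→10 e→1
  n1 'e': c→2 d→16
  n2 'ec': c→3
  n3 'ecc': c→4
  n4 'eccc': a→5
  n5 'eccca': ·  [P0 ends]
  n6 'b': a→7
  n7 'ba': e→8
  n8 'bae': b→9
  n9 'baeb': ·  [P1 ends]
  n10 'c': e→11
  n11 'ce': d→12
  n12 'ced': d→13
  n13 'cedd': e→14
  n14 'cedde': d→15
  n15 'cedded': ·  [P2 ends]
  n16 'ed': d→17
  n17 'edd': d→18
  n18 'eddd': ·  [P3 ends]
  n19 'a': e→20
  n20 'ae': b→21
  n21 'aeb': ·  [P4 ends]

Failure links (BFS by depth):
  n1('e'): parent n0 fail=0; on 'e' 0 → fail=0;  out ∅∪∅=∅
  n6('b'): parent n0 fail=0; on 'b' 0 → fail=0;  out ∅∪∅=∅
  n10('c'): parent n0 fail=0; on 'c' 0 → fail=0;  out ∅∪∅=∅
  n19('a'): parent n0 fail=0; on 'a' 0 → fail=0;  out ∅∪∅=∅
  n2('ec'): parent n1 fail=0; on 'c' 0 → fail=10;  out ∅∪∅=∅
  n7('ba'): parent n6 fail=0; on 'a' 0 → fail=19;  out ∅∪∅=∅
  n11('ce'): parent n10 fail=0; on 'e' 0 → fail=1;  out ∅∪∅=∅
  n16('ed'): parent n1 fail=0; on 'd' 0 → fail=0;  out ∅∪∅=∅
  n20('ae'): parent n19 fail=0; on 'e' 0 → fail=1;  out ∅∪∅=∅
  n3('ecc'): parent n2 fail=10; on 'c' 10→0 → fail=10;  out ∅∪∅=∅
  n8('bae'): parent n7 fail=19; on 'e' 19 → fail=20;  out ∅∪∅=∅
  n12('ced'): parent n11 fail=1; on 'd' 1 → fail=16;  out ∅∪∅=∅
  n17('edd'): parent n16 fail=0; on 'd' 0 → fail=0;  out ∅∪∅=∅
  n21('aeb'): parent n20 fail=1; on 'b' 1→0 → fail=6;  out {4}∪∅={4}
  n4('eccc'): parent n3 fail=10; on 'c' 10→0 → fail=10;  out ∅∪∅=∅
  n9('baeb'): parent n8 fail=20; on 'b' 20 → fail=21;  out {1}∪{4}={1,4}
  n13('cedd'): parent n12 fail=16; on 'd' 16 → fail=17;  out ∅∪∅=∅
  n18('eddd'): parent n17 fail=0; on 'd' 0 → fail=0;  out {3}∪∅={3}
  n5('eccca'): parent n4 fail=10; on 'a' 10→0 → fail=19;  out {0}∪∅={0}
  n14('cedde'): parent n13 fail=17; on 'e' 17→0 → fail=1;  out ∅∪∅=∅
  n15('cedded'): parent n14 fail=1; on 'd' 1 → fail=16;  out {2}∪∅={2}

Scan:
i=0 'b': node 0→6
i=1 'c': node 6→10 (fail-walked)
i=2 'b': node 10→6 (fail-walked)
i=3 'b': node 6→6 (fail-walked)
i=4 'a': node 6→7
i=5 'e': node 7→8
i=6 'b': node 8→9  ** P1@[3:6],P4@[4:6]
i=7 'e': node 9→1 (fail-walked)
i=8 'd': node 1→16
i=9 'd': node 16→17
i=10 'd': node 17→18  ** P3@[7:10]
i=11 'd': node 18→0 (fail-walked)
i=12 'c': node 0→10
i=13 'c': node 10→10 (fail-walked)
i=14 'b': node 10→6 (fail-walked)
i=15 'e': node 6→1 (fail-walked)
i=16 'd': node 1→16
i=17 'd': node 16→17
i=18 'd': node 17→18  ** P3@[15:18]
i=19 'e': node 18→1 (fail-walked)
i=20 'a': node 1→19 (fail-walked)
i=21 'a': node 19→19 (fail-walked)
i=22 'e': node 19→20
i=23 'd': node 20→16 (fail-walked)
i=24 'd': node 16→17
i=25 'd': node 17→18  ** P3@[22:25]
i=26 'b': node 18→6 (fail-walked)
i=27 'a': node 6→7
i=28 'e': node 7→8
i=29 'b': node 8→9  ** P1@[26:29],P4@[27:29]
i=30 'c': node 9→10 (fail-walked)
i=31 'b': node 10→6 (fail-walked)
i=32 'a': node 6→7
i=33 'e': node 7→8
i=34 'b': node 8→9  ** P1@[31:34],P4@[32:34]
i=35 'e': node 9→1 (fail-walked)
i=36 'e': node 1→1 (fail-walked)
i=37 'd': node 1→16
i=38 'd': node 16→17

Matches: [[6,1],[6,4],[10,3],[18,3],[25,3],[29,1],[29,4],[34,1],[34,4]]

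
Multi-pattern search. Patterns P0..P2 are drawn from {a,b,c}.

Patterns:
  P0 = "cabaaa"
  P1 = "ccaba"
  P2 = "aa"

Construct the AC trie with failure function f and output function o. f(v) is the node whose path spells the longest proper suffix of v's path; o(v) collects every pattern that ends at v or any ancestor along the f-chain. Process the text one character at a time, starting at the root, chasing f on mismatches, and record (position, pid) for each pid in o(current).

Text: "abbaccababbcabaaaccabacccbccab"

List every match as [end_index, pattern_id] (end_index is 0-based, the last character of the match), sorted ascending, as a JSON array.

Build automaton:
Trie nodes:
  n0 'ε': a→11 c→1
  n1 'c': a→2 c→7
  n2 'ca': b→3
  n3 'cab': a→4
  n4 'caba': a→5
  n5 'cabaa': a→6
  n6 'cabaaa': ·  [P0 ends]
  n7 'cc': a→8
  n8 'cca': b→9
  n9 'ccab': a→10
  n10 'ccaba': ·  [P1 ends]
  n11 'a': a→12
  n12 'aa': ·  [P2 ends]

BFS fail/out derivation:
  n1('c'): parent n0 fail=0; on 'c' 0 → fail=0;  out ∅∪∅=∅
  n11('a'): parent n0 fail=0; on 'a' 0 → fail=0;  out ∅∪∅=∅
  n2('ca'): parent n1 fail=0; on 'a' 0 → fail=11;  out ∅∪∅=∅
  n7('cc'): parent n1 fail=0; on 'c' 0 → fail=1;  out ∅∪∅=∅
  n12('aa'): parent n11 fail=0; on 'a' 0 → fail=11;  out {2}∪∅={2}
  n3('cab'): parent n2 fail=11; on 'b' 11→0 → fail=0;  out ∅∪∅=∅
  n8('cca'): parent n7 fail=1; on 'a' 1 → fail=2;  out ∅∪∅=∅
  n4('caba'): parent n3 fail=0; on 'a' 0 → fail=11;  out ∅∪∅=∅
  n9('ccab'): parent n8 fail=2; on 'b' 2 → fail=3;  out ∅∪∅=∅
  n5('cabaa'): parent n4 fail=11; on 'a' 11 → fail=12;  out ∅∪{2}={2}
  n10('ccaba'): parent n9 fail=3; on 'a' 3 → fail=4;  out {1}∪∅={1}
  n6('cabaaa'): parent n5 fail=12; on 'a' 12→11 → fail=12;  out {0}∪{2}={0,2}

Text stream:
pos 0 'a': at 11
pos 1 'b': at 0 (via fail)
pos 2 'b': at 0
pos 3 'a': at 11
pos 4 'c': at 1 (via fail)
pos 5 'c': at 7
pos 6 'a': at 8
pos 7 'b': at 9
pos 8 'a': at 10  emit P1@[4:8]
pos 9 'b': at 0 (via fail)
pos 10 'b': at 0
pos 11 'c': at 1
pos 12 'a': at 2
pos 13 'b': at 3
pos 14 'a': at 4
pos 15 'a': at 5  emit P2@[14:15]
pos 16 'a': at 6  emit P0@[11:16],P2@[15:16]
pos 17 'c': at 1 (via fail)
pos 18 'c': at 7
pos 19 'a': at 8
pos 20 'b': at 9
pos 21 'a': at 10  emit P1@[17:21]
pos 22 'c': at 1 (via fail)
pos 23 'c': at 7
pos 24 'c': at 7 (via fail)
pos 25 'b': at 0 (via fail)
pos 26 'c': at 1
pos 27 'c': at 7
pos 28 'a': at 8
pos 29 'b': at 9

Matches: [[8,1],[15,2],[16,0],[16,2],[21,1]]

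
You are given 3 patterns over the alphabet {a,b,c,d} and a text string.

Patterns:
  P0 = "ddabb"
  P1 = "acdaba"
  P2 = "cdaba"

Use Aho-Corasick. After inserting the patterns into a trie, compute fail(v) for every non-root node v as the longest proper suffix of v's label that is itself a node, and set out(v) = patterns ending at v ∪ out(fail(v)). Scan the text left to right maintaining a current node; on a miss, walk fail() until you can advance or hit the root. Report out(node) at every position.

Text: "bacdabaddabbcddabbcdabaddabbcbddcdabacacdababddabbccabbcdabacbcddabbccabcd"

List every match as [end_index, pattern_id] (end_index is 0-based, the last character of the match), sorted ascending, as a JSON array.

Build automaton:
Trie nodes:
  0='ε' goto a→6 c→12 d→1
  1='d' goto d→2
  2='dd' goto a→3
  3='dda' goto b→4
  4='ddab' goto b→5
  5='ddabb' goto ·  [P0 ends]
  6='a' goto c→7
  7='ac' goto d→8
  8='acd' goto a→9
  9='acda' goto b→10
  10='acdab' goto a→11
  11='acdaba' goto ·  [P1 ends]
  12='c' goto d→13
  13='cd' goto a→14
  14='cda' goto b→15
  15='cdab' goto a→16
  16='cdaba' goto ·  [P2 ends]

Failure links (BFS by depth):
  n1('d'): parent n0 fail=0; on 'd' 0 → fail=0;  out ∅∪∅=∅
  n6('a'): parent n0 fail=0; on 'a' 0 → fail=0;  out ∅∪∅=∅
  n12('c'): parent n0 fail=0; on 'c' 0 → fail=0;  out ∅∪∅=∅
  n2('dd'): parent n1 fail=0; on 'd' 0 → fail=1;  out ∅∪∅=∅
  n7('ac'): parent n6 fail=0; on 'c' 0 → fail=12;  out ∅∪∅=∅
  n13('cd'): parent n12 fail=0; on 'd' 0 → fail=1;  out ∅∪∅=∅
  n3('dda'): parent n2 fail=1; on 'a' 1→0 → fail=6;  out ∅∪∅=∅
  n8('acd'): parent n7 fail=12; on 'd' 12 → fail=13;  out ∅∪∅=∅
  n14('cda'): parent n13 fail=1; on 'a' 1→0 → fail=6;  out ∅∪∅=∅
  n4('ddab'): parent n3 fail=6; on 'b' 6→0 → fail=0;  out ∅∪∅=∅
  n9('acda'): parent n8 fail=13; on 'a' 13 → fail=14;  out ∅∪∅=∅
  n15('cdab'): parent n14 fail=6; on 'b' 6→0 → fail=0;  out ∅∪∅=∅
  n5('ddabb'): parent n4 fail=0; on 'b' 0 → fail=0;  out {0}∪∅={0}
  n10('acdab'): parent n9 fail=14; on 'b' 14 → fail=15;  out ∅∪∅=∅
  n16('cdaba'): parent n15 fail=0; on 'a' 0 → fail=6;  out {2}∪∅={2}
  n11('acdaba'): parent n10 fail=15; on 'a' 15 → fail=16;  out {1}∪{2}={1,2}

Text stream:
pos 0 'b': at 0
pos 1 'a': at 6
pos 2 'c': at 7
pos 3 'd': at 8
pos 4 'a': at 9
pos 5 'b': at 10
pos 6 'a': at 11  emit P1@[1:6],P2@[2:6]
pos 7 'd': at 1 ·f
pos 8 'd': at 2
pos 9 'a': at 3
pos 10 'b': at 4
pos 11 'b': at 5  emit P0@[7:11]
pos 12 'c': at 12 ·f
pos 13 'd': at 13
pos 14 'd': at 2 ·f
pos 15 'a': at 3
pos 16 'b': at 4
pos 17 'b': at 5  emit P0@[13:17]
pos 18 'c': at 12 ·f
pos 19 'd': at 13
pos 20 'a': at 14
pos 21 'b': at 15
pos 22 'a': at 16  emit P2@[18:22]
pos 23 'd': at 1 ·f
pos 24 'd': at 2
pos 25 'a': at 3
pos 26 'b': at 4
pos 27 'b': at 5  emit P0@[23:27]
pos 28 'c': at 12 ·f
pos 29 'b': at 0 ·f
pos 30 'd': at 1
pos 31 'd': at 2
pos 32 'c': at 12 ·f
pos 33 'd': at 13
pos 34 'a': at 14
pos 35 'b': at 15
pos 36 'a': at 16  emit P2@[32:36]
pos 37 'c': at 7 ·f
pos 38 'a': at 6 ·f
pos 39 'c': at 7
pos 40 'd': at 8
pos 41 'a': at 9
pos 42 'b': at 10
pos 43 'a': at 11  emit P1@[38:43],P2@[39:43]
pos 44 'b': at 0 ·f
pos 45 'd': at 1
pos 46 'd': at 2
pos 47 'a': at 3
pos 48 'b': at 4
pos 49 'b': at 5  emit P0@[45:49]
pos 50 'c': at 12 ·f
pos 51 'c': at 12 ·f
pos 52 'a': at 6 ·f
pos 53 'b': at 0 ·f
pos 54 'b': at 0
pos 55 'c': at 12
pos 56 'd': at 13
pos 57 'a': at 14
pos 58 'b': at 15
pos 59 'a': at 16  emit P2@[55:59]
pos 60 'c': at 7 ·f
pos 61 'b': at 0 ·f
pos 62 'c': at 12
pos 63 'd': at 13
pos 64 'd': at 2 ·f
pos 65 'a': at 3
pos 66 'b': at 4
pos 67 'b': at 5  emit P0@[63:67]
pos 68 'c': at 12 ·f
pos 69 'c': at 12 ·f
pos 70 'a': at 6 ·f
pos 71 'b': at 0 ·f
pos 72 'c': at 12
pos 73 'd': at 13

All matches (sorted): [[6,1],[6,2],[11,0],[17,0],[22,2],[27,0],[36,2],[43,1],[43,2],[49,0],[59,2],[67,0]]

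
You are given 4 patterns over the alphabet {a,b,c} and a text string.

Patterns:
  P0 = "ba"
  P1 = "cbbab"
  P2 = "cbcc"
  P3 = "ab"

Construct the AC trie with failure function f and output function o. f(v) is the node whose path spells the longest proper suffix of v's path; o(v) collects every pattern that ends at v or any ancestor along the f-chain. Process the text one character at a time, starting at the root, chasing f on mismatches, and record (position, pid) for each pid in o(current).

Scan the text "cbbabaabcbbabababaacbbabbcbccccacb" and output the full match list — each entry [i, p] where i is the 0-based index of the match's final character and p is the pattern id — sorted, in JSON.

Build:
Trie (insert patterns):
  0='ε' goto a→10 b→1 c→3
  1='b' goto a→2
  2='ba' goto ·  ←P0
  3='c' goto b→4
  4='cb' goto b→5 c→8
  5='cbb' goto a→6
  6='cbba' goto b→7
  7='cbbab' goto ·  ←P1
  8='cbc' goto c→9
  9='cbcc' goto ·  ←P2
  10='a' goto b→11
  11='ab' goto ·  ←P3

BFS fail/out derivation:
  n1('b'): parent n0 fail=0; on 'b' 0 → fail=0;  out ∅∪∅=∅
  n3('c'): parent n0 fail=0; on 'c' 0 → fail=0;  out ∅∪∅=∅
  n10('a'): parent n0 fail=0; on 'a' 0 → fail=0;  out ∅∪∅=∅
  n2('ba'): parent n1 fail=0; on 'a' 0 → fail=10;  out {0}∪∅={0}
  n4('cb'): parent n3 fail=0; on 'b' 0 → fail=1;  out ∅∪∅=∅
  n11('ab'): parent n10 fail=0; on 'b' 0 → fail=1;  out {3}∪∅={3}
  n5('cbb'): parent n4 fail=1; on 'b' 1→0 → fail=1;  out ∅∪∅=∅
  n8('cbc'): parent n4 fail=1; on 'c' 1→0 → fail=3;  out ∅∪∅=∅
  n6('cbba'): parent n5 fail=1; on 'a' 1 → fail=2;  out ∅∪{0}={0}
  n9('cbcc'): parent n8 fail=3; on 'c' 3→0 → fail=3;  out {2}∪∅={2}
  n7('cbbab'): parent n6 fail=2; on 'b' 2→10 → fail=11;  out {1}∪{3}={1,3}

Run:
i=0 'c': node 0→3
i=1 'b': node 3→4
i=2 'b': node 4→5
i=3 'a': node 5→6  emit P0@[2:3]
i=4 'b': node 6→7  emit P1@[0:4],P3@[3:4]
i=5 'a': node 7→2 (fail-walked)  emit P0@[4:5]
i=6 'a': node 2→10 (fail-walked)
i=7 'b': node 10→11  emit P3@[6:7]
i=8 'c': node 11→3 (fail-walked)
i=9 'b': node 3→4
i=10 'b': node 4→5
i=11 'a': node 5→6  emit P0@[10:11]
i=12 'b': node 6→7  emit P1@[8:12],P3@[11:12]
i=13 'a': node 7→2 (fail-walked)  emit P0@[12:13]
i=14 'b': node 2→11 (fail-walked)  emit P3@[13:14]
i=15 'a': node 11→2 (fail-walked)  emit P0@[14:15]
i=16 'b': node 2→11 (fail-walked)  emit P3@[15:16]
i=17 'a': node 11→2 (fail-walked)  emit P0@[16:17]
i=18 'a': node 2→10 (fail-walked)
i=19 'c': node 10→3 (fail-walked)
i=20 'b': node 3→4
i=21 'b': node 4→5
i=22 'a': node 5→6  emit P0@[21:22]
i=23 'b': node 6→7  emit P1@[19:23],P3@[22:23]
i=24 'b': node 7→1 (fail-walked)
i=25 'c': node 1→3 (fail-walked)
i=26 'b': node 3→4
i=27 'c': node 4→8
i=28 'c': node 8→9  emit P2@[25:28]
i=29 'c': node 9→3 (fail-walked)
i=30 'c': node 3→3 (fail-walked)
i=31 'a': node 3→10 (fail-walked)
i=32 'c': node 10→3 (fail-walked)
i=33 'b': node 3→4

All matches (sorted): [[3,0],[4,1],[4,3],[5,0],[7,3],[11,0],[12,1],[12,3],[13,0],[14,3],[15,0],[16,3],[17,0],[22,0],[23,1],[23,3],[28,2]]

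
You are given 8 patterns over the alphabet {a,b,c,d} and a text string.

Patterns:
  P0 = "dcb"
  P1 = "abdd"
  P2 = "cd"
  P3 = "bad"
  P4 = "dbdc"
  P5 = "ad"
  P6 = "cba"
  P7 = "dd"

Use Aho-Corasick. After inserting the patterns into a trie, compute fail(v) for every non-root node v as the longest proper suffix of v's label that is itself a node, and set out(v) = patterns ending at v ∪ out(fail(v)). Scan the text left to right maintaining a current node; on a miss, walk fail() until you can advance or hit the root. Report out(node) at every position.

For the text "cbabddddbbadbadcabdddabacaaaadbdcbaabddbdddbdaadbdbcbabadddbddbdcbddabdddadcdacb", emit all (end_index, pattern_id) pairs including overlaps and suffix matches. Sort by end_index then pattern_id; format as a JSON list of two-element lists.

Build:
Trie (insert patterns):
  0='ε' goto a→4 b→10 c→8 d→1
  1='d' goto b→13 c→2 d→19
  2='dc' goto b→3
  3='dcb' goto ·  ←P0
  4='a' goto b→5 d→16
  5='ab' goto d→6
  6='abd' goto d→7
  7='abdd' goto ·  ←P1
  8='c' goto b→17 d→9
  9='cd' goto ·  ←P2
  10='b' goto a→11
  11='ba' goto d→12
  12='bad' goto ·  ←P3
  13='db' goto d→14
  14='dbd' goto c→15
  15='dbdc' goto ·  ←P4
  16='ad' goto ·  ←P5
  17='cb' goto a→18
  18='cba' goto ·  ←P6
  19='dd' goto ·  ←P7

Failure links (BFS by depth):
  n1('d'): parent n0 fail=0; on 'd' 0 → fail=0;  out ∅∪∅=∅
  n4('a'): parent n0 fail=0; on 'a' 0 → fail=0;  out ∅∪∅=∅
  n8('c'): parent n0 fail=0; on 'c' 0 → fail=0;  out ∅∪∅=∅
  n10('b'): parent n0 fail=0; on 'b' 0 → fail=0;  out ∅∪∅=∅
  n2('dc'): parent n1 fail=0; on 'c' 0 → fail=8;  out ∅∪∅=∅
  n5('ab'): parent n4 fail=0; on 'b' 0 → fail=10;  out ∅∪∅=∅
  n9('cd'): parent n8 fail=0; on 'd' 0 → fail=1;  out {2}∪∅={2}
  n11('ba'): parent n10 fail=0; on 'a' 0 → fail=4;  out ∅∪∅=∅
  n13('db'): parent n1 fail=0; on 'b' 0 → fail=10;  out ∅∪∅=∅
  n16('ad'): parent n4 fail=0; on 'd' 0 → fail=1;  out {5}∪∅={5}
  n17('cb'): parent n8 fail=0; on 'b' 0 → fail=10;  out ∅∪∅=∅
  n19('dd'): parent n1 fail=0; on 'd' 0 → fail=1;  out {7}∪∅={7}
  n3('dcb'): parent n2 fail=8; on 'b' 8 → fail=17;  out {0}∪∅={0}
  n6('abd'): parent n5 fail=10; on 'd' 10→0 → fail=1;  out ∅∪∅=∅
  n12('bad'): parent n11 fail=4; on 'd' 4 → fail=16;  out {3}∪{5}={3,5}
  n14('dbd'): parent n13 fail=10; on 'd' 10→0 → fail=1;  out ∅∪∅=∅
  n18('cba'): parent n17 fail=10; on 'a' 10 → fail=11;  out {6}∪∅={6}
  n7('abdd'): parent n6 fail=1; on 'd' 1 → fail=19;  out {1}∪{7}={1,7}
  n15('dbdc'): parent n14 fail=1; on 'c' 1 → fail=2;  out {4}∪∅={4}

Run:
pos 0 'c': at 8
pos 1 'b': at 17
pos 2 'a': at 18  emit P6@[0:2]
pos 3 'b': at 5 ·f
pos 4 'd': at 6
pos 5 'd': at 7  emit P1@[2:5],P7@[4:5]
pos 6 'd': at 19 ·f  emit P7@[5:6]
pos 7 'd': at 19 ·f  emit P7@[6:7]
pos 8 'b': at 13 ·f
pos 9 'b': at 10 ·f
pos 10 'a': at 11
pos 11 'd': at 12  emit P3@[9:11],P5@[10:11]
pos 12 'b': at 13 ·f
pos 13 'a': at 11 ·f
pos 14 'd': at 12  emit P3@[12:14],P5@[13:14]
pos 15 'c': at 2 ·f
pos 16 'a': at 4 ·f
pos 17 'b': at 5
pos 18 'd': at 6
pos 19 'd': at 7  emit P1@[16:19],P7@[18:19]
pos 20 'd': at 19 ·f  emit P7@[19:20]
pos 21 'a': at 4 ·f
pos 22 'b': at 5
pos 23 'a': at 11 ·f
pos 24 'c': at 8 ·f
pos 25 'a': at 4 ·f
pos 26 'a': at 4 ·f
pos 27 'a': at 4 ·f
pos 28 'a': at 4 ·f
pos 29 'd': at 16  emit P5@[28:29]
pos 30 'b': at 13 ·f
pos 31 'd': at 14
pos 32 'c': at 15  emit P4@[29:32]
pos 33 'b': at 3 ·f  emit P0@[31:33]
pos 34 'a': at 18 ·f  emit P6@[32:34]
pos 35 'a': at 4 ·f
pos 36 'b': at 5
pos 37 'd': at 6
pos 38 'd': at 7  emit P1@[35:38],P7@[37:38]
pos 39 'b': at 13 ·f
pos 40 'd': at 14
pos 41 'd': at 19 ·f  emit P7@[40:41]
pos 42 'd': at 19 ·f  emit P7@[41:42]
pos 43 'b': at 13 ·f
pos 44 'd': at 14
pos 45 'a': at 4 ·f
pos 46 'a': at 4 ·f
pos 47 'd': at 16  emit P5@[46:47]
pos 48 'b': at 13 ·f
pos 49 'd': at 14
pos 50 'b': at 13 ·f
pos 51 'c': at 8 ·f
pos 52 'b': at 17
pos 53 'a': at 18  emit P6@[51:53]
pos 54 'b': at 5 ·f
pos 55 'a': at 11 ·f
pos 56 'd': at 12  emit P3@[54:56],P5@[55:56]
pos 57 'd': at 19 ·f  emit P7@[56:57]
pos 58 'd': at 19 ·f  emit P7@[57:58]
pos 59 'b': at 13 ·f
pos 60 'd': at 14
pos 61 'd': at 19 ·f  emit P7@[60:61]
pos 62 'b': at 13 ·f
pos 63 'd': at 14
pos 64 'c': at 15  emit P4@[61:64]
pos 65 'b': at 3 ·f  emit P0@[63:65]
pos 66 'd': at 1 ·f
pos 67 'd': at 19  emit P7@[66:67]
pos 68 'a': at 4 ·f
pos 69 'b': at 5
pos 70 'd': at 6
pos 71 'd': at 7  emit P1@[68:71],P7@[70:71]
pos 72 'd': at 19 ·f  emit P7@[71:72]
pos 73 'a': at 4 ·f
pos 74 'd': at 16  emit P5@[73:74]
pos 75 'c': at 2 ·f
pos 76 'd': at 9 ·f  emit P2@[75:76]
pos 77 'a': at 4 ·f
pos 78 'c': at 8 ·f
pos 79 'b': at 17

Matches: [[2,6],[5,1],[5,7],[6,7],[7,7],[11,3],[11,5],[14,3],[14,5],[19,1],[19,7],[20,7],[29,5],[32,4],[33,0],[34,6],[38,1],[38,7],[41,7],[42,7],[47,5],[53,6],[56,3],[56,5],[57,7],[58,7],[61,7],[64,4],[65,0],[67,7],[71,1],[71,7],[72,7],[74,5],[76,2]]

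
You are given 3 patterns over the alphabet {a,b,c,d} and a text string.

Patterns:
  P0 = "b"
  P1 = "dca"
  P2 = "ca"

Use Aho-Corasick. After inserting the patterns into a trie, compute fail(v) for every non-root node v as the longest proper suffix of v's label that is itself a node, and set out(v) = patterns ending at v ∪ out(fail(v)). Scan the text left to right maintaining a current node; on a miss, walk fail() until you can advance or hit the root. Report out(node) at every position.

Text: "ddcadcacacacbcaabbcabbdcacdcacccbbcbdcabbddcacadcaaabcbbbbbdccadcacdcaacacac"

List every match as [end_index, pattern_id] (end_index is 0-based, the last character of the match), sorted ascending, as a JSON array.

Construct AC machine:
Trie nodes:
  0='ε' goto b→1 c→5 d→2
  1='b' goto ·  ←P0
  2='d' goto c→3
  3='dc' goto a→4
  4='dca' goto ·  ←P1
  5='c' goto a→6
  6='ca' goto ·  ←P2

BFS fail/out derivation:
  fail(1) 'b': from fail(0)=0 chase 'b': 0 ⇒ 0;  out={0}∪out(0)={0}
  fail(2) 'd': from fail(0)=0 chase 'd': 0 ⇒ 0;  out=∅∪out(0)=∅
  fail(5) 'c': from fail(0)=0 chase 'c': 0 ⇒ 0;  out=∅∪out(0)=∅
  fail(3) 'dc': from fail(2)=0 chase 'c': 0 ⇒ 5;  out=∅∪out(5)=∅
  fail(6) 'ca': from fail(5)=0 chase 'a': 0 ⇒ 0;  out={2}∪out(0)={2}
  fail(4) 'dca': from fail(3)=5 chase 'a': 5 ⇒ 6;  out={1}∪out(6)={1,2}

Run:
pos 0 'd': at 2
pos 1 'd': at 2 (via fail)
pos 2 'c': at 3
pos 3 'a': at 4  ** P1@[1:3],P2@[2:3]
pos 4 'd': at 2 (via fail)
pos 5 'c': at 3
pos 6 'a': at 4  ** P1@[4:6],P2@[5:6]
pos 7 'c': at 5 (via fail)
pos 8 'a': at 6  ** P2@[7:8]
pos 9 'c': at 5 (via fail)
pos 10 'a': at 6  ** P2@[9:10]
pos 11 'c': at 5 (via fail)
pos 12 'b': at 1 (via fail)  ** P0@[12:12]
pos 13 'c': at 5 (via fail)
pos 14 'a': at 6  ** P2@[13:14]
pos 15 'a': at 0 (via fail)
pos 16 'b': at 1  ** P0@[16:16]
pos 17 'b': at 1 (via fail)  ** P0@[17:17]
pos 18 'c': at 5 (via fail)
pos 19 'a': at 6  ** P2@[18:19]
pos 20 'b': at 1 (via fail)  ** P0@[20:20]
pos 21 'b': at 1 (via fail)  ** P0@[21:21]
pos 22 'd': at 2 (via fail)
pos 23 'c': at 3
pos 24 'a': at 4  ** P1@[22:24],P2@[23:24]
pos 25 'c': at 5 (via fail)
pos 26 'd': at 2 (via fail)
pos 27 'c': at 3
pos 28 'a': at 4  ** P1@[26:28],P2@[27:28]
pos 29 'c': at 5 (via fail)
pos 30 'c': at 5 (via fail)
pos 31 'c': at 5 (via fail)
pos 32 'b': at 1 (via fail)  ** P0@[32:32]
pos 33 'b': at 1 (via fail)  ** P0@[33:33]
pos 34 'c': at 5 (via fail)
pos 35 'b': at 1 (via fail)  ** P0@[35:35]
pos 36 'd': at 2 (via fail)
pos 37 'c': at 3
pos 38 'a': at 4  ** P1@[36:38],P2@[37:38]
pos 39 'b': at 1 (via fail)  ** P0@[39:39]
pos 40 'b': at 1 (via fail)  ** P0@[40:40]
pos 41 'd': at 2 (via fail)
pos 42 'd': at 2 (via fail)
pos 43 'c': at 3
pos 44 'a': at 4  ** P1@[42:44],P2@[43:44]
pos 45 'c': at 5 (via fail)
pos 46 'a': at 6  ** P2@[45:46]
pos 47 'd': at 2 (via fail)
pos 48 'c': at 3
pos 49 'a': at 4  ** P1@[47:49],P2@[48:49]
pos 50 'a': at 0 (via fail)
pos 51 'a': at 0
pos 52 'b': at 1  ** P0@[52:52]
pos 53 'c': at 5 (via fail)
pos 54 'b': at 1 (via fail)  ** P0@[54:54]
pos 55 'b': at 1 (via fail)  ** P0@[55:55]
pos 56 'b': at 1 (via fail)  ** P0@[56:56]
pos 57 'b': at 1 (via fail)  ** P0@[57:57]
pos 58 'b': at 1 (via fail)  ** P0@[58:58]
pos 59 'd': at 2 (via fail)
pos 60 'c': at 3
pos 61 'c': at 5 (via fail)
pos 62 'a': at 6  ** P2@[61:62]
pos 63 'd': at 2 (via fail)
pos 64 'c': at 3
pos 65 'a': at 4  ** P1@[63:65],P2@[64:65]
pos 66 'c': at 5 (via fail)
pos 67 'd': at 2 (via fail)
pos 68 'c': at 3
pos 69 'a': at 4  ** P1@[67:69],P2@[68:69]
pos 70 'a': at 0 (via fail)
pos 71 'c': at 5
pos 72 'a': at 6  ** P2@[71:72]
pos 73 'c': at 5 (via fail)
pos 74 'a': at 6  ** P2@[73:74]
pos 75 'c': at 5 (via fail)

All matches (sorted): [[3,1],[3,2],[6,1],[6,2],[8,2],[10,2],[12,0],[14,2],[16,0],[17,0],[19,2],[20,0],[21,0],[24,1],[24,2],[28,1],[28,2],[32,0],[33,0],[35,0],[38,1],[38,2],[39,0],[40,0],[44,1],[44,2],[46,2],[49,1],[49,2],[52,0],[54,0],[55,0],[56,0],[57,0],[58,0],[62,2],[65,1],[65,2],[69,1],[69,2],[72,2],[74,2]]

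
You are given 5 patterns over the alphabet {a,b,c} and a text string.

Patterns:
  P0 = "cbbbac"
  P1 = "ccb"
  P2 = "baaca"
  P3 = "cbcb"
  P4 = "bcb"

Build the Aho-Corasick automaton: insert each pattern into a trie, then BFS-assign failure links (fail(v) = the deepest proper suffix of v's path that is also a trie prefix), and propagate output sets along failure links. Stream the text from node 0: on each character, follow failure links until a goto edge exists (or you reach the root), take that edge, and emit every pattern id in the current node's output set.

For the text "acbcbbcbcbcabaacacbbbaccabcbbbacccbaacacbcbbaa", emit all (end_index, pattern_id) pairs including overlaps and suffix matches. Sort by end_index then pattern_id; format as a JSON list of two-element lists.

Construct AC machine:
Trie (insert patterns):
  0='ε' goto b→9 c→1
  1='c' goto b→2 c→7
  2='cb' goto b→3 c→14
  3='cbb' goto b→4
  4='cbbb' goto a→5
  5='cbbba' goto c→6
  6='cbbbac' goto ·  [P0 ends]
  7='cc' goto b→8
  8='ccb' goto ·  [P1 ends]
  9='b' goto a→10 c→16
  10='ba' goto a→11
  11='baa' goto c→12
  12='baac' goto a→13
  13='baaca' goto ·  [P2 ends]
  14='cbc' goto b→15
  15='cbcb' goto ·  [P3 ends]
  16='bc' goto b→17
  17='bcb' goto ·  [P4 ends]

Failure links (BFS by depth):
  n1('c'): parent n0 fail=0; on 'c' 0 → fail=0;  out ∅∪∅=∅
  n9('b'): parent n0 fail=0; on 'b' 0 → fail=0;  out ∅∪∅=∅
  n2('cb'): parent n1 fail=0; on 'b' 0 → fail=9;  out ∅∪∅=∅
  n7('cc'): parent n1 fail=0; on 'c' 0 → fail=1;  out ∅∪∅=∅
  n10('ba'): parent n9 fail=0; on 'a' 0 → fail=0;  out ∅∪∅=∅
  n16('bc'): parent n9 fail=0; on 'c' 0 → fail=1;  out ∅∪∅=∅
  n3('cbb'): parent n2 fail=9; on 'b' 9→0 → fail=9;  out ∅∪∅=∅
  n8('ccb'): parent n7 fail=1; on 'b' 1 → fail=2;  out {1}∪∅={1}
  n11('baa'): parent n10 fail=0; on 'a' 0 → fail=0;  out ∅∪∅=∅
  n14('cbc'): parent n2 fail=9; on 'c' 9 → fail=16;  out ∅∪∅=∅
  n17('bcb'): parent n16 fail=1; on 'b' 1 → fail=2;  out {4}∪∅={4}
  n4('cbbb'): parent n3 fail=9; on 'b' 9→0 → fail=9;  out ∅∪∅=∅
  n12('baac'): parent n11 fail=0; on 'c' 0 → fail=1;  out ∅∪∅=∅
  n15('cbcb'): parent n14 fail=16; on 'b' 16 → fail=17;  out {3}∪{4}={3,4}
  n5('cbbba'): parent n4 fail=9; on 'a' 9 → fail=10;  out ∅∪∅=∅
  n13('baaca'): parent n12 fail=1; on 'a' 1→0 → fail=0;  out {2}∪∅={2}
  n6('cbbbac'): parent n5 fail=10; on 'c' 10→0 → fail=1;  out {0}∪∅={0}

Text stream:
[0] read 'a'  n0⇒n0
[1] read 'c'  n0⇒n1
[2] read 'b'  n1⇒n2
[3] read 'c'  n2⇒n14
[4] read 'b'  n14⇒n15  ** P3@[1:4],P4@[2:4]
[5] read 'b'  n15⇒n3 ·f
[6] read 'c'  n3⇒n16 ·f
[7] read 'b'  n16⇒n17  ** P4@[5:7]
[8] read 'c'  n17⇒n14 ·f
[9] read 'b'  n14⇒n15  ** P3@[6:9],P4@[7:9]
[10] read 'c'  n15⇒n14 ·f
[11] read 'a'  n14⇒n0 ·f
[12] read 'b'  n0⇒n9
[13] read 'a'  n9⇒n10
[14] read 'a'  n10⇒n11
[15] read 'c'  n11⇒n12
[16] read 'a'  n12⇒n13  ** P2@[12:16]
[17] read 'c'  n13⇒n1 ·f
[18] read 'b'  n1⇒n2
[19] read 'b'  n2⇒n3
[20] read 'b'  n3⇒n4
[21] read 'a'  n4⇒n5
[22] read 'c'  n5⇒n6  ** P0@[17:22]
[23] read 'c'  n6⇒n7 ·f
[24] read 'a'  n7⇒n0 ·f
[25] read 'b'  n0⇒n9
[26] read 'c'  n9⇒n16
[27] read 'b'  n16⇒n17  ** P4@[25:27]
[28] read 'b'  n17⇒n3 ·f
[29] read 'b'  n3⇒n4
[30] read 'a'  n4⇒n5
[31] read 'c'  n5⇒n6  ** P0@[26:31]
[32] read 'c'  n6⇒n7 ·f
[33] read 'c'  n7⇒n7 ·f
[34] read 'b'  n7⇒n8  ** P1@[32:34]
[35] read 'a'  n8⇒n10 ·f
[36] read 'a'  n10⇒n11
[37] read 'c'  n11⇒n12
[38] read 'a'  n12⇒n13  ** P2@[34:38]
[39] read 'c'  n13⇒n1 ·f
[40] read 'b'  n1⇒n2
[41] read 'c'  n2⇒n14
[42] read 'b'  n14⇒n15  ** P3@[39:42],P4@[40:42]
[43] read 'b'  n15⇒n3 ·f
[44] read 'a'  n3⇒n10 ·f
[45] read 'a'  n10⇒n11

Matches: [[4,3],[4,4],[7,4],[9,3],[9,4],[16,2],[22,0],[27,4],[31,0],[34,1],[38,2],[42,3],[42,4]]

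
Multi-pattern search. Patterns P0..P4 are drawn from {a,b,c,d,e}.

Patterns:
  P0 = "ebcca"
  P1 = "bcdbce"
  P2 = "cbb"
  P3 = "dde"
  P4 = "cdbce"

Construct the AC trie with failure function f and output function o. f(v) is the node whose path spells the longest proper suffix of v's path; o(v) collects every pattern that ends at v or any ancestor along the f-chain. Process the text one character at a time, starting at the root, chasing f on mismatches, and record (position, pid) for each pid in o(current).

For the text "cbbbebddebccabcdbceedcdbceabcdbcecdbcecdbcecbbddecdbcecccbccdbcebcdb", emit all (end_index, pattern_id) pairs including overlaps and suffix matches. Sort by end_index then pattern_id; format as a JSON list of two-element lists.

Build automaton:
Trie (insert patterns):
  n0 'ε': b→6 c→12 d→15 e→1
  n1 'e': b→2
  n2 'eb': c→3
  n3 'ebc': c→4
  n4 'ebcc': a→5
  n5 'ebcca': ·  ←P0
  n6 'b': c→7
  n7 'bc': d→8
  n8 'bcd': b→9
  n9 'bcdb': c→10
  n10 'bcdbc': e→11
  n11 'bcdbce': ·  ←P1
  n12 'c': b→13 d→18
  n13 'cb': b→14
  n14 'cbb': ·  ←P2
  n15 'd': d→16
  n16 'dd': e→17
  n17 'dde': ·  ←P3
  n18 'cd': b→19
  n19 'cdb': c→20
  n20 'cdbc': e→21
  n21 'cdbce': ·  ←P4

Failure links (BFS by depth):
  n1('e'): parent n0 fail=0; on 'e' 0 → fail=0;  out ∅∪∅=∅
  n6('b'): parent n0 fail=0; on 'b' 0 → fail=0;  out ∅∪∅=∅
  n12('c'): parent n0 fail=0; on 'c' 0 → fail=0;  out ∅∪∅=∅
  n15('d'): parent n0 fail=0; on 'd' 0 → fail=0;  out ∅∪∅=∅
  n2('eb'): parent n1 fail=0; on 'b' 0 → fail=6;  out ∅∪∅=∅
  n7('bc'): parent n6 fail=0; on 'c' 0 → fail=12;  out ∅∪∅=∅
  n13('cb'): parent n12 fail=0; on 'b' 0 → fail=6;  out ∅∪∅=∅
  n16('dd'): parent n15 fail=0; on 'd' 0 → fail=15;  out ∅∪∅=∅
  n18('cd'): parent n12 fail=0; on 'd' 0 → fail=15;  out ∅∪∅=∅
  n3('ebc'): parent n2 fail=6; on 'c' 6 → fail=7;  out ∅∪∅=∅
  n8('bcd'): parent n7 fail=12; on 'd' 12 → fail=18;  out ∅∪∅=∅
  n14('cbb'): parent n13 fail=6; on 'b' 6→0 → fail=6;  out {2}∪∅={2}
  n17('dde'): parent n16 fail=15; on 'e' 15→0 → fail=1;  out {3}∪∅={3}
  n19('cdb'): parent n18 fail=15; on 'b' 15→0 → fail=6;  out ∅∪∅=∅
  n4('ebcc'): parent n3 fail=7; on 'c' 7→12→0 → fail=12;  out ∅∪∅=∅
  n9('bcdb'): parent n8 fail=18; on 'b' 18 → fail=19;  out ∅∪∅=∅
  n20('cdbc'): parent n19 fail=6; on 'c' 6 → fail=7;  out ∅∪∅=∅
  n5('ebcca'): parent n4 fail=12; on 'a' 12→0 → fail=0;  out {0}∪∅={0}
  n10('bcdbc'): parent n9 fail=19; on 'c' 19 → fail=20;  out ∅∪∅=∅
  n21('cdbce'): parent n20 fail=7; on 'e' 7→12→0 → fail=1;  out {4}∪∅={4}
  n11('bcdbce'): parent n10 fail=20; on 'e' 20 → fail=21;  out {1}∪{4}={1,4}

Run:
pos 0 'c': at 12
pos 1 'b': at 13
pos 2 'b': at 14  ** P2@[0:2]
pos 3 'b': at 6 (via fail)
pos 4 'e': at 1 (via fail)
pos 5 'b': at 2
pos 6 'd': at 15 (via fail)
pos 7 'd': at 16
pos 8 'e': at 17  ** P3@[6:8]
pos 9 'b': at 2 (via fail)
pos 10 'c': at 3
pos 11 'c': at 4
pos 12 'a': at 5  ** P0@[8:12]
pos 13 'b': at 6 (via fail)
pos 14 'c': at 7
pos 15 'd': at 8
pos 16 'b': at 9
pos 17 'c': at 10
pos 18 'e': at 11  ** P1@[13:18],P4@[14:18]
pos 19 'e': at 1 (via fail)
pos 20 'd': at 15 (via fail)
pos 21 'c': at 12 (via fail)
pos 22 'd': at 18
pos 23 'b': at 19
pos 24 'c': at 20
pos 25 'e': at 21  ** P4@[21:25]
pos 26 'a': at 0 (via fail)
pos 27 'b': at 6
pos 28 'c': at 7
pos 29 'd': at 8
pos 30 'b': at 9
pos 31 'c': at 10
pos 32 'e': at 11  ** P1@[27:32],P4@[28:32]
pos 33 'c': at 12 (via fail)
pos 34 'd': at 18
pos 35 'b': at 19
pos 36 'c': at 20
pos 37 'e': at 21  ** P4@[33:37]
pos 38 'c': at 12 (via fail)
pos 39 'd': at 18
pos 40 'b': at 19
pos 41 'c': at 20
pos 42 'e': at 21  ** P4@[38:42]
pos 43 'c': at 12 (via fail)
pos 44 'b': at 13
pos 45 'b': at 14  ** P2@[43:45]
pos 46 'd': at 15 (via fail)
pos 47 'd': at 16
pos 48 'e': at 17  ** P3@[46:48]
pos 49 'c': at 12 (via fail)
pos 50 'd': at 18
pos 51 'b': at 19
pos 52 'c': at 20
pos 53 'e': at 21  ** P4@[49:53]
pos 54 'c': at 12 (via fail)
pos 55 'c': at 12 (via fail)
pos 56 'c': at 12 (via fail)
pos 57 'b': at 13
pos 58 'c': at 7 (via fail)
pos 59 'c': at 12 (via fail)
pos 60 'd': at 18
pos 61 'b': at 19
pos 62 'c': at 20
pos 63 'e': at 21  ** P4@[59:63]
pos 64 'b': at 2 (via fail)
pos 65 'c': at 3
pos 66 'd': at 8 (via fail)
pos 67 'b': at 9

Matches: [[2,2],[8,3],[12,0],[18,1],[18,4],[25,4],[32,1],[32,4],[37,4],[42,4],[45,2],[48,3],[53,4],[63,4]]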